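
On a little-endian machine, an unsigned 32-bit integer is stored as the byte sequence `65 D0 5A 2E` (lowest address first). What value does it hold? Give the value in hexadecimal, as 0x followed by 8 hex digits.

Little-endian: lowest address holds the least-significant byte.
Reassemble most-significant byte first: 2E 5A D0 65 → 0x2E5AD065.

0x2E5AD065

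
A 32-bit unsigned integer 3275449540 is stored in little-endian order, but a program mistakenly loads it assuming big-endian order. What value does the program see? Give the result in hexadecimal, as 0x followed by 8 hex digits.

0xC4643BC3

3275449540 in 32-bit hexadecimal is 0xC33B64C4.
Stored little-endian, the bytes at ascending addresses are C4 64 3B C3.
Read back as big-endian, the last byte is least significant, giving 0xC4643BC3.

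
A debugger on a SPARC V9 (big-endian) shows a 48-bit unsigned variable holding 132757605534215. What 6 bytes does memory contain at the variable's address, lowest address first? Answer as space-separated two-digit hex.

132757605534215 in hexadecimal, padded to 48 bits, is 0x78BE09EB4A07.
Split into bytes (most-significant first): 78 BE 09 EB 4A 07.
In big-endian order the high byte comes first in memory.
So the memory order matches the most-significant-first order: 78 BE 09 EB 4A 07.

78 BE 09 EB 4A 07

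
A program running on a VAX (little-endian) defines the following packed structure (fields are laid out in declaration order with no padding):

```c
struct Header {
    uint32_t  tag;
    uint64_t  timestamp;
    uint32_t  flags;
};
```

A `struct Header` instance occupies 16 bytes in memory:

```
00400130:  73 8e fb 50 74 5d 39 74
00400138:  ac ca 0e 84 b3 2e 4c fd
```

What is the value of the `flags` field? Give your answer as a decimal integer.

4249628339

`flags` follows `tag` (4 B), `timestamp` (8 B), so it starts at offset 4 + 8 = 12 and occupies 4 bytes.
Bytes at offsets 12..15: B3 2E 4C FD.
In little-endian order the low byte comes first in memory.
Reassemble most-significant byte first: FD 4C 2E B3 → 0xFD4C2EB3.
0xFD4C2EB3 = 4249628339.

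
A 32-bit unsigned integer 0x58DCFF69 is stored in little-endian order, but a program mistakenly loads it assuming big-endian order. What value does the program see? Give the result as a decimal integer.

Stored little-endian, the bytes at ascending addresses are 69 FF DC 58.
Read back as big-endian, the last byte is least significant, giving 0x69FFDC58.
0x69FFDC58 = 1778375768.

1778375768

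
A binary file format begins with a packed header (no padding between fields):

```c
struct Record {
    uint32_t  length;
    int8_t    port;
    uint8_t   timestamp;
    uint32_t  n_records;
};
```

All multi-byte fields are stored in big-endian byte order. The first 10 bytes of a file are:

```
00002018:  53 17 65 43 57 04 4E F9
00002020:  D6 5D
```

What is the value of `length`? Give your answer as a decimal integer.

1394042179

`length` is the first field, at byte offset 0, occupying 4 bytes.
Bytes at offsets 0..3: 53 17 65 43.
In big-endian order the high byte comes first in memory.
The bytes are already most-significant first: 0x53176543.
0x53176543 = 1394042179.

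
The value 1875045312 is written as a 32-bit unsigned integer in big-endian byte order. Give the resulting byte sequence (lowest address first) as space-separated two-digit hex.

6F C2 EB C0

1875045312 in hexadecimal, padded to 32 bits, is 0x6FC2EBC0.
Split into bytes (most-significant first): 6F C2 EB C0.
Big-endian: lowest address holds the most-significant byte.
So the memory order matches the most-significant-first order: 6F C2 EB C0.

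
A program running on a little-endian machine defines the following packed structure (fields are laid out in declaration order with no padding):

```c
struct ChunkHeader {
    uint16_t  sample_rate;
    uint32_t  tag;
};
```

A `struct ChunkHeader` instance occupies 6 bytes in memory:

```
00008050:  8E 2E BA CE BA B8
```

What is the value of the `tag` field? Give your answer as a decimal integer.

`tag` follows `sample_rate` (2 bytes), so it starts at byte offset 2 and occupies 4 bytes.
Bytes at offsets 2..5: BA CE BA B8.
In little-endian order the low byte comes first in memory.
Reassemble most-significant byte first: B8 BA CE BA → 0xB8BACEBA.
0xB8BACEBA = 3099250362.

3099250362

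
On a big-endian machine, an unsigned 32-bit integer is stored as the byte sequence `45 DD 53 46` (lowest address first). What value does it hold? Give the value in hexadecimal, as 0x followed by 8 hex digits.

In big-endian order the high byte comes first in memory.
The bytes are already most-significant first: 0x45DD5346.

0x45DD5346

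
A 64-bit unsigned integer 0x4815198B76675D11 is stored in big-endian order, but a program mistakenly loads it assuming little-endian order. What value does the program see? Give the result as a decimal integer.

1251270030316344648

Stored big-endian, the bytes at ascending addresses are 48 15 19 8B 76 67 5D 11.
Read back as little-endian, the first byte is least significant, giving 0x115D67768B191548.
0x115D67768B191548 = 1251270030316344648.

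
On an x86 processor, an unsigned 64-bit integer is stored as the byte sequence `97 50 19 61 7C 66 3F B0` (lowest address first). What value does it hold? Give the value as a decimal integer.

12699982158599114903

In little-endian order the low byte comes first in memory.
Reassemble most-significant byte first: B0 3F 66 7C 61 19 50 97 → 0xB03F667C61195097.
0xB03F667C61195097 = 12699982158599114903.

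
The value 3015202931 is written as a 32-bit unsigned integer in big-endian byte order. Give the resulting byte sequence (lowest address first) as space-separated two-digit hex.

B3 B8 58 73

3015202931 in hexadecimal, padded to 32 bits, is 0xB3B85873.
Split into bytes (most-significant first): B3 B8 58 73.
Big-endian stores the most-significant byte at the lowest address.
So the memory order matches the most-significant-first order: B3 B8 58 73.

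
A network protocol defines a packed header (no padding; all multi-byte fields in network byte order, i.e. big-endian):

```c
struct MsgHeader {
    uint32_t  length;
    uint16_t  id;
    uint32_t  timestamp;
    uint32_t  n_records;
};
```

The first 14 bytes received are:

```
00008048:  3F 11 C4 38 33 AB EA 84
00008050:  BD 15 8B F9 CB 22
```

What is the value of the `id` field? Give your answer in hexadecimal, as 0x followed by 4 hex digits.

0x33AB

`id` follows `length` (4 bytes), so it starts at byte offset 4 and occupies 2 bytes.
Bytes at offsets 4..5: 33 AB.
In big-endian order the high byte comes first in memory.
The bytes are already most-significant first: 0x33AB.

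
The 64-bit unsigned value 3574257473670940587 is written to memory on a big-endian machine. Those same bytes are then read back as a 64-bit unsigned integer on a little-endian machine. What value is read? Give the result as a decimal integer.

12324084081910389297

3574257473670940587 in 64-bit hexadecimal is 0x319A503C2DF107AB.
Stored big-endian, the bytes at ascending addresses are 31 9A 50 3C 2D F1 07 AB.
Read back as little-endian, the first byte is least significant, giving 0xAB07F12D3C509A31.
0xAB07F12D3C509A31 = 12324084081910389297.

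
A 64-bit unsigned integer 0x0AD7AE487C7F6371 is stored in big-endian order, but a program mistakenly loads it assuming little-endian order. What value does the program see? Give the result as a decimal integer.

8170514320752301834

Stored big-endian, the bytes at ascending addresses are 0A D7 AE 48 7C 7F 63 71.
Read back as little-endian, the first byte is least significant, giving 0x71637F7C48AED70A.
0x71637F7C48AED70A = 8170514320752301834.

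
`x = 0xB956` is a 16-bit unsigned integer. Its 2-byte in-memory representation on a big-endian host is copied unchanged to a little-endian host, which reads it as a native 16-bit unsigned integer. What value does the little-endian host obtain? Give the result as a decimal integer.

Stored big-endian, the bytes at ascending addresses are B9 56.
Read back as little-endian, the first byte is least significant, giving 0x56B9.
0x56B9 = 22201.

22201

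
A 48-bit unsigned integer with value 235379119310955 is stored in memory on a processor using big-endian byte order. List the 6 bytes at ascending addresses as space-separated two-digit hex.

D6 13 78 CB 48 6B

235379119310955 in hexadecimal, padded to 48 bits, is 0xD61378CB486B.
Split into bytes (most-significant first): D6 13 78 CB 48 6B.
Big-endian: lowest address holds the most-significant byte.
So the memory order matches the most-significant-first order: D6 13 78 CB 48 6B.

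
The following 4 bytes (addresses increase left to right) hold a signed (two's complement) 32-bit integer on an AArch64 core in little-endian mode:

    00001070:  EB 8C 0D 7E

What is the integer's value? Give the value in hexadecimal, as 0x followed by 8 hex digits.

0x7E0D8CEB

In little-endian order the low byte comes first in memory.
Reassemble most-significant byte first: 7E 0D 8C EB → 0x7E0D8CEB.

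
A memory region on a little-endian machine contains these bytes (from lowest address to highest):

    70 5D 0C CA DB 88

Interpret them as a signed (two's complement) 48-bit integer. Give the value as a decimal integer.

Little-endian stores the least-significant byte at the lowest address.
Reassemble most-significant byte first: 88 DB CA 0C 5D 70 → 0x88DBCA0C5D70.
Top bit is set, so as a signed 48-bit value this is 0x88DBCA0C5D70 − 2^48 = -130997407687312.

-130997407687312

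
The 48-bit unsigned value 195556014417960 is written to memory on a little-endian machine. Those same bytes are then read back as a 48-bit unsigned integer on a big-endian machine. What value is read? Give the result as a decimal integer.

44980209900465

195556014417960 in 48-bit hexadecimal is 0xB1DB6EC5E828.
Stored little-endian, the bytes at ascending addresses are 28 E8 C5 6E DB B1.
Read back as big-endian, the last byte is least significant, giving 0x28E8C56EDBB1.
0x28E8C56EDBB1 = 44980209900465.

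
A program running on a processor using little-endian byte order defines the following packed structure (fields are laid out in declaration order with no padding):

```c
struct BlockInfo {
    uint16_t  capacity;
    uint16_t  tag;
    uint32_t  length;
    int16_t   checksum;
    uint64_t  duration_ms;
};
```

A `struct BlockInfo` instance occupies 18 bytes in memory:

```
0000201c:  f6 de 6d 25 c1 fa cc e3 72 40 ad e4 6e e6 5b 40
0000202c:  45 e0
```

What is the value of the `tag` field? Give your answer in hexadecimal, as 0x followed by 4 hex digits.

0x256D

`tag` follows `capacity` (2 bytes), so it starts at byte offset 2 and occupies 2 bytes.
Bytes at offsets 2..3: 6D 25.
In little-endian order the low byte comes first in memory.
Reassemble most-significant byte first: 25 6D → 0x256D.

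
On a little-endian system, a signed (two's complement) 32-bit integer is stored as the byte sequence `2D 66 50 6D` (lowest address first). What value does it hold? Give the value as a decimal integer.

In little-endian order the low byte comes first in memory.
Reassemble most-significant byte first: 6D 50 66 2D → 0x6D50662D.
0x6D50662D = 1833985581.

1833985581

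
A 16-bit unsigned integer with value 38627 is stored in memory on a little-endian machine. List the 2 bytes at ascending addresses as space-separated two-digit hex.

38627 in hexadecimal, padded to 16 bits, is 0x96E3.
Split into bytes (most-significant first): 96 E3.
Little-endian: lowest address holds the least-significant byte.
So at ascending addresses the bytes are E3 96.

E3 96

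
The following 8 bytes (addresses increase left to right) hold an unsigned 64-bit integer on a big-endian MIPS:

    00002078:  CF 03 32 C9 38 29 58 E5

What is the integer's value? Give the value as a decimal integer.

Big-endian: lowest address holds the most-significant byte.
The bytes are already most-significant first: 0xCF0332C9382958E5.
0xCF0332C9382958E5 = 14916822230593263845.

14916822230593263845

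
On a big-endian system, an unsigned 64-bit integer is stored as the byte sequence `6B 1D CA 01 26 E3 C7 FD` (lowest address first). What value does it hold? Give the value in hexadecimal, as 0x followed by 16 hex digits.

Big-endian: lowest address holds the most-significant byte.
The bytes are already most-significant first: 0x6B1DCA0126E3C7FD.

0x6B1DCA0126E3C7FD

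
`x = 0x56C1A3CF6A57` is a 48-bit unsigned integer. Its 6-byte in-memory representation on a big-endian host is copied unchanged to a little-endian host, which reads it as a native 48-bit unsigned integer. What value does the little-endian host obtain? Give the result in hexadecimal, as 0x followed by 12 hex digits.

Stored big-endian, the bytes at ascending addresses are 56 C1 A3 CF 6A 57.
Read back as little-endian, the first byte is least significant, giving 0x576ACFA3C156.

0x576ACFA3C156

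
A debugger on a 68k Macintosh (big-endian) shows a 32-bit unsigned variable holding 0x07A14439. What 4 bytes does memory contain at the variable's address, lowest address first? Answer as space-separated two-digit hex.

07 A1 44 39

Split into bytes (most-significant first): 07 A1 44 39.
Big-endian: lowest address holds the most-significant byte.
So the memory order matches the most-significant-first order: 07 A1 44 39.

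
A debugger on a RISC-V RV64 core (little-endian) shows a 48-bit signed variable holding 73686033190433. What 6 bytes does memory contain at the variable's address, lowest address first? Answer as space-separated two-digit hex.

73686033190433 in hexadecimal, padded to 48 bits, is 0x43045DD54E21.
Split into bytes (most-significant first): 43 04 5D D5 4E 21.
Little-endian: lowest address holds the least-significant byte.
So at ascending addresses the bytes are 21 4E D5 5D 04 43.

21 4E D5 5D 04 43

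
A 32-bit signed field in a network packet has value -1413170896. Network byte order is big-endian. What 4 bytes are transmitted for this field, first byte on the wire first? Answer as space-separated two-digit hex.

AB C4 B9 30

Two's complement of -1413170896 in 32 bits: 1413170896 = 0x543B46D0; invert → 0xABC4B92F; add 1 → 0xABC4B930.
Split into bytes (most-significant first): AB C4 B9 30.
In big-endian order the high byte comes first in memory.
So the memory order matches the most-significant-first order: AB C4 B9 30.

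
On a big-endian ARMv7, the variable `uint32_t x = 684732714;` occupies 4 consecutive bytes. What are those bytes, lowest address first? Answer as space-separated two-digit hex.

684732714 in hexadecimal, padded to 32 bits, is 0x28D0312A.
Split into bytes (most-significant first): 28 D0 31 2A.
Big-endian stores the most-significant byte at the lowest address.
So the memory order matches the most-significant-first order: 28 D0 31 2A.

28 D0 31 2A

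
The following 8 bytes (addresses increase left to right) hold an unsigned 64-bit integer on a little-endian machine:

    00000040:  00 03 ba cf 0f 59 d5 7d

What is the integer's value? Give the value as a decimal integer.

9067251349224817408

Little-endian stores the least-significant byte at the lowest address.
Reassemble most-significant byte first: 7D D5 59 0F CF BA 03 00 → 0x7DD5590FCFBA0300.
0x7DD5590FCFBA0300 = 9067251349224817408.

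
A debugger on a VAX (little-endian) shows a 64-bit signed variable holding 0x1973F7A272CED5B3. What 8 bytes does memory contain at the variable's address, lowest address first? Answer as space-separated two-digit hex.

B3 D5 CE 72 A2 F7 73 19

Split into bytes (most-significant first): 19 73 F7 A2 72 CE D5 B3.
Little-endian stores the least-significant byte at the lowest address.
So at ascending addresses the bytes are B3 D5 CE 72 A2 F7 73 19.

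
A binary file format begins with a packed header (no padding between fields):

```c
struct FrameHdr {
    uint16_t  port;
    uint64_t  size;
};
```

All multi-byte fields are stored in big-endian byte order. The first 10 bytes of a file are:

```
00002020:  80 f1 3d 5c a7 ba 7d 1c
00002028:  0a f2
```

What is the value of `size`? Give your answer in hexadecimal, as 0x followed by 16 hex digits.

0x3D5CA7BA7D1C0AF2

`size` follows `port` (2 bytes), so it starts at byte offset 2 and occupies 8 bytes.
Bytes at offsets 2..9: 3D 5C A7 BA 7D 1C 0A F2.
Big-endian stores the most-significant byte at the lowest address.
The bytes are already most-significant first: 0x3D5CA7BA7D1C0AF2.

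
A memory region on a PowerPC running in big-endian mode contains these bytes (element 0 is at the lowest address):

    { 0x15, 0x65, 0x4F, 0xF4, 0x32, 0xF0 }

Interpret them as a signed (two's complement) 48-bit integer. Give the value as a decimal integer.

In big-endian order the high byte comes first in memory.
The bytes are already most-significant first: 0x15654FF432F0.
0x15654FF432F0 = 23524877284080.

23524877284080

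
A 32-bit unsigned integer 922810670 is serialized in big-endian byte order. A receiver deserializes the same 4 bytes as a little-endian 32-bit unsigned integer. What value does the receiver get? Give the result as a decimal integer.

922810670 in 32-bit hexadecimal is 0x3700F92E.
Stored big-endian, the bytes at ascending addresses are 37 00 F9 2E.
Read back as little-endian, the first byte is least significant, giving 0x2EF90037.
0x2EF90037 = 788070455.

788070455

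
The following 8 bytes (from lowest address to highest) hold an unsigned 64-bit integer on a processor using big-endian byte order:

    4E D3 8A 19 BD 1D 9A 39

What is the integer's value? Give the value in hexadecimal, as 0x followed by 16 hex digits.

Big-endian stores the most-significant byte at the lowest address.
The bytes are already most-significant first: 0x4ED38A19BD1D9A39.

0x4ED38A19BD1D9A39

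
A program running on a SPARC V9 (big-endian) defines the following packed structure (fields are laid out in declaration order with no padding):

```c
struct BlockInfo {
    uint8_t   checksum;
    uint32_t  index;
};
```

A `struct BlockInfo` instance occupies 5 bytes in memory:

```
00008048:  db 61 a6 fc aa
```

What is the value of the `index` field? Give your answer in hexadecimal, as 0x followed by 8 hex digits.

`index` follows `checksum` (1 byte), so it starts at byte offset 1 and occupies 4 bytes.
Bytes at offsets 1..4: 61 A6 FC AA.
In big-endian order the high byte comes first in memory.
The bytes are already most-significant first: 0x61A6FCAA.

0x61A6FCAA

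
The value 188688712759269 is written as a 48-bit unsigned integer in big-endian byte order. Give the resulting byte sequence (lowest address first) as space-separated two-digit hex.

188688712759269 in hexadecimal, padded to 48 bits, is 0xAB9C83B277E5.
Split into bytes (most-significant first): AB 9C 83 B2 77 E5.
In big-endian order the high byte comes first in memory.
So the memory order matches the most-significant-first order: AB 9C 83 B2 77 E5.

AB 9C 83 B2 77 E5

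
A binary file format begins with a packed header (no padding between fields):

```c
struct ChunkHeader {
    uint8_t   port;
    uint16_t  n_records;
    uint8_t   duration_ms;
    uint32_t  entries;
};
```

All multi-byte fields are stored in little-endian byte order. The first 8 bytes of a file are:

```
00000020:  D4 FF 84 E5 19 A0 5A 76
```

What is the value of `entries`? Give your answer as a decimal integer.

1985650713

`entries` follows `port` (1 B), `n_records` (2 B), `duration_ms` (1 B), so it starts at offset 1 + 2 + 1 = 4 and occupies 4 bytes.
Bytes at offsets 4..7: 19 A0 5A 76.
Little-endian stores the least-significant byte at the lowest address.
Reassemble most-significant byte first: 76 5A A0 19 → 0x765AA019.
0x765AA019 = 1985650713.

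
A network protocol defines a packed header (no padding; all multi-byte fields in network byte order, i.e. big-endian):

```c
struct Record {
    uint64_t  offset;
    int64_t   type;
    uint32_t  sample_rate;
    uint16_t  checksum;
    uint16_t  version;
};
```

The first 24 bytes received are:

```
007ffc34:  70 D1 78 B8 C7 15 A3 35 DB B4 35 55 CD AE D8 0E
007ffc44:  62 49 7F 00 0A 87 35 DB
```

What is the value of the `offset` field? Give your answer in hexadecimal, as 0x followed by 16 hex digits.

0x70D178B8C715A335

`offset` is the first field, at byte offset 0, occupying 8 bytes.
Bytes at offsets 0..7: 70 D1 78 B8 C7 15 A3 35.
In big-endian order the high byte comes first in memory.
The bytes are already most-significant first: 0x70D178B8C715A335.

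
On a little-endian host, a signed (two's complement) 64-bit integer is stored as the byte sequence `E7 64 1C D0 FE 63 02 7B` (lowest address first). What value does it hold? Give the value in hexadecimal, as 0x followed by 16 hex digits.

0x7B0263FED01C64E7

Little-endian stores the least-significant byte at the lowest address.
Reassemble most-significant byte first: 7B 02 63 FE D0 1C 64 E7 → 0x7B0263FED01C64E7.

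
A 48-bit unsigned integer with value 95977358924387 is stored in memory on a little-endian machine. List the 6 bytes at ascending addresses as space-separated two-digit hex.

63 9A 62 78 4A 57

95977358924387 in hexadecimal, padded to 48 bits, is 0x574A78629A63.
Split into bytes (most-significant first): 57 4A 78 62 9A 63.
Little-endian stores the least-significant byte at the lowest address.
So at ascending addresses the bytes are 63 9A 62 78 4A 57.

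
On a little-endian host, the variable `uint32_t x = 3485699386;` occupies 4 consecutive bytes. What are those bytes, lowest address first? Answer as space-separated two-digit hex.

3485699386 in hexadecimal, padded to 32 bits, is 0xCFC38D3A.
Split into bytes (most-significant first): CF C3 8D 3A.
In little-endian order the low byte comes first in memory.
So at ascending addresses the bytes are 3A 8D C3 CF.

3A 8D C3 CF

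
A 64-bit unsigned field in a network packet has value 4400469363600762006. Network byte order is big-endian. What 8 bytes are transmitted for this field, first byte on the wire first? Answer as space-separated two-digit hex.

3D 11 9B 92 4E 69 A4 96

4400469363600762006 in hexadecimal, padded to 64 bits, is 0x3D119B924E69A496.
Split into bytes (most-significant first): 3D 11 9B 92 4E 69 A4 96.
In big-endian order the high byte comes first in memory.
So the memory order matches the most-significant-first order: 3D 11 9B 92 4E 69 A4 96.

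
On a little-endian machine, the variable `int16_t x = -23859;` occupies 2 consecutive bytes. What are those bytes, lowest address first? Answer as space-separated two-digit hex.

Two's complement of -23859 in 16 bits: 23859 = 0x5D33; invert → 0xA2CC; add 1 → 0xA2CD.
Split into bytes (most-significant first): A2 CD.
Little-endian: lowest address holds the least-significant byte.
So at ascending addresses the bytes are CD A2.

CD A2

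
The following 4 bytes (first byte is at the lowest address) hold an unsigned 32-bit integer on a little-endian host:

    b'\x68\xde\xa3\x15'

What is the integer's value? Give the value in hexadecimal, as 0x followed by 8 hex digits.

Little-endian: lowest address holds the least-significant byte.
Reassemble most-significant byte first: 15 A3 DE 68 → 0x15A3DE68.

0x15A3DE68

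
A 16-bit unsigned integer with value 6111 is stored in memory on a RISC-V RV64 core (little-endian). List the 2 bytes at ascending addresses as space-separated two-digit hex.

6111 in hexadecimal, padded to 16 bits, is 0x17DF.
Split into bytes (most-significant first): 17 DF.
In little-endian order the low byte comes first in memory.
So at ascending addresses the bytes are DF 17.

DF 17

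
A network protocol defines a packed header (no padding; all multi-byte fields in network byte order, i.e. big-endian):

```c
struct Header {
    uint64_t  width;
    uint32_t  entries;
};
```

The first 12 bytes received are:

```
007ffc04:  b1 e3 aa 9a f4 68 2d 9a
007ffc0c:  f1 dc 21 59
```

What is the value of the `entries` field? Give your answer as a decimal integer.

`entries` follows `width` (8 bytes), so it starts at byte offset 8 and occupies 4 bytes.
Bytes at offsets 8..11: F1 DC 21 59.
In big-endian order the high byte comes first in memory.
The bytes are already most-significant first: 0xF1DC2159.
0xF1DC2159 = 4057735513.

4057735513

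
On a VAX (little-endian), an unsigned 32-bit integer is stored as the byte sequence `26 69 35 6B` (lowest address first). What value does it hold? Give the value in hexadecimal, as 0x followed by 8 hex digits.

0x6B356926

Little-endian stores the least-significant byte at the lowest address.
Reassemble most-significant byte first: 6B 35 69 26 → 0x6B356926.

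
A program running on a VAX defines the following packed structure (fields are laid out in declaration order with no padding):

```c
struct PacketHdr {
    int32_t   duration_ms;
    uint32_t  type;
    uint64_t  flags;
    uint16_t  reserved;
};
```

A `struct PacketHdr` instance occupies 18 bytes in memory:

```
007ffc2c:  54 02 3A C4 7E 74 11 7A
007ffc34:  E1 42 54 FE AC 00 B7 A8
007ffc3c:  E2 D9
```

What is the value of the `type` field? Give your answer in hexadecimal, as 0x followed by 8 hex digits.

0x7A11747E

`type` follows `duration_ms` (4 bytes), so it starts at byte offset 4 and occupies 4 bytes.
Bytes at offsets 4..7: 7E 74 11 7A.
In little-endian order the low byte comes first in memory.
Reassemble most-significant byte first: 7A 11 74 7E → 0x7A11747E.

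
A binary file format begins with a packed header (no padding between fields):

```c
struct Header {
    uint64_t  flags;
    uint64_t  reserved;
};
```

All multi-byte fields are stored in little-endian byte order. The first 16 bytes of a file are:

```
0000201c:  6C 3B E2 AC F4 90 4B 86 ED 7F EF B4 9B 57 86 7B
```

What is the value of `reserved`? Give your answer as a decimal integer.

8900898039811506157

`reserved` follows `flags` (8 bytes), so it starts at byte offset 8 and occupies 8 bytes.
Bytes at offsets 8..15: ED 7F EF B4 9B 57 86 7B.
Little-endian: lowest address holds the least-significant byte.
Reassemble most-significant byte first: 7B 86 57 9B B4 EF 7F ED → 0x7B86579BB4EF7FED.
0x7B86579BB4EF7FED = 8900898039811506157.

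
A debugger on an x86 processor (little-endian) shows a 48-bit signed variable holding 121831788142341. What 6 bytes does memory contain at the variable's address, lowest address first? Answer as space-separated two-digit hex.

121831788142341 in hexadecimal, padded to 48 bits, is 0x6ECE2C745F05.
Split into bytes (most-significant first): 6E CE 2C 74 5F 05.
In little-endian order the low byte comes first in memory.
So at ascending addresses the bytes are 05 5F 74 2C CE 6E.

05 5F 74 2C CE 6E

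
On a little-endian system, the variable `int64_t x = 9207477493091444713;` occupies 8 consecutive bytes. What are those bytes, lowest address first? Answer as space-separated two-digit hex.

9207477493091444713 in hexadecimal, padded to 64 bits, is 0x7FC787FF251EA7E9.
Split into bytes (most-significant first): 7F C7 87 FF 25 1E A7 E9.
Little-endian: lowest address holds the least-significant byte.
So at ascending addresses the bytes are E9 A7 1E 25 FF 87 C7 7F.

E9 A7 1E 25 FF 87 C7 7F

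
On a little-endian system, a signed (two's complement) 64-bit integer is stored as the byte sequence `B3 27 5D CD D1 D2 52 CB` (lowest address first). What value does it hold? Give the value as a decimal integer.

Little-endian: lowest address holds the least-significant byte.
Reassemble most-significant byte first: CB 52 D2 D1 CD 5D 27 B3 → 0xCB52D2D1CD5D27B3.
Top bit is set, so as a signed 64-bit value this is 0xCB52D2D1CD5D27B3 − 2^64 = -3795739737384474701.

-3795739737384474701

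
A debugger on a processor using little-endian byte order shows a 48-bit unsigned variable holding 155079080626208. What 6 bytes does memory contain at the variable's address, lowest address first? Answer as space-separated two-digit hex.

155079080626208 in hexadecimal, padded to 48 bits, is 0x8D0B29834820.
Split into bytes (most-significant first): 8D 0B 29 83 48 20.
Little-endian: lowest address holds the least-significant byte.
So at ascending addresses the bytes are 20 48 83 29 0B 8D.

20 48 83 29 0B 8D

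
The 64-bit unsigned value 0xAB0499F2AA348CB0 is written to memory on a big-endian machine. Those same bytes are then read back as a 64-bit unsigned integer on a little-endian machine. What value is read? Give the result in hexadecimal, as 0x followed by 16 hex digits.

0xB08C34AAF29904AB

Stored big-endian, the bytes at ascending addresses are AB 04 99 F2 AA 34 8C B0.
Read back as little-endian, the first byte is least significant, giving 0xB08C34AAF29904AB.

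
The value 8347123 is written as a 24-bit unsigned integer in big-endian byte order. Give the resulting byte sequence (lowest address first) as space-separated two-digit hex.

8347123 in hexadecimal, padded to 24 bits, is 0x7F5DF3.
Split into bytes (most-significant first): 7F 5D F3.
In big-endian order the high byte comes first in memory.
So the memory order matches the most-significant-first order: 7F 5D F3.

7F 5D F3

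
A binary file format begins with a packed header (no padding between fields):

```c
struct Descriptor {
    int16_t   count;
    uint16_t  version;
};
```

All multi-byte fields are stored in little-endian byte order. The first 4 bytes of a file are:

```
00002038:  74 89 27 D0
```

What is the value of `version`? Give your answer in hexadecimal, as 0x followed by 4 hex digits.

0xD027

`version` follows `count` (2 bytes), so it starts at byte offset 2 and occupies 2 bytes.
Bytes at offsets 2..3: 27 D0.
Little-endian stores the least-significant byte at the lowest address.
Reassemble most-significant byte first: D0 27 → 0xD027.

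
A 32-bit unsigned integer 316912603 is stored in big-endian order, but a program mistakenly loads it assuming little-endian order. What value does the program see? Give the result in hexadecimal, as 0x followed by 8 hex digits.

0xDBB3E312

316912603 in 32-bit hexadecimal is 0x12E3B3DB.
Stored big-endian, the bytes at ascending addresses are 12 E3 B3 DB.
Read back as little-endian, the first byte is least significant, giving 0xDBB3E312.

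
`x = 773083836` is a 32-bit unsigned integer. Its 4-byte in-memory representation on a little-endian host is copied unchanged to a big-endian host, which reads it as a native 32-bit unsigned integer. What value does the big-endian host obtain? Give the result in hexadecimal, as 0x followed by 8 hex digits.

0xBC52142E

773083836 in 32-bit hexadecimal is 0x2E1452BC.
Stored little-endian, the bytes at ascending addresses are BC 52 14 2E.
Read back as big-endian, the last byte is least significant, giving 0xBC52142E.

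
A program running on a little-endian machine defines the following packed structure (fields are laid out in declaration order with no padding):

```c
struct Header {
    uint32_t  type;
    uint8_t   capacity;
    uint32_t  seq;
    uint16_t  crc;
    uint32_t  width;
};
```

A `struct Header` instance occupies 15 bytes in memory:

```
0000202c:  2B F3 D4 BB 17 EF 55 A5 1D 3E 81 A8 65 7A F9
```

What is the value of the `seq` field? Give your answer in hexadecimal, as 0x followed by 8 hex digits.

0x1DA555EF

`seq` follows `type` (4 B), `capacity` (1 B), so it starts at offset 4 + 1 = 5 and occupies 4 bytes.
Bytes at offsets 5..8: EF 55 A5 1D.
Little-endian: lowest address holds the least-significant byte.
Reassemble most-significant byte first: 1D A5 55 EF → 0x1DA555EF.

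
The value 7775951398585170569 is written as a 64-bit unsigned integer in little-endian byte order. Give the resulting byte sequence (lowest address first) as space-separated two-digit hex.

89 FA 5E 27 99 BA E9 6B

7775951398585170569 in hexadecimal, padded to 64 bits, is 0x6BE9BA99275EFA89.
Split into bytes (most-significant first): 6B E9 BA 99 27 5E FA 89.
Little-endian stores the least-significant byte at the lowest address.
So at ascending addresses the bytes are 89 FA 5E 27 99 BA E9 6B.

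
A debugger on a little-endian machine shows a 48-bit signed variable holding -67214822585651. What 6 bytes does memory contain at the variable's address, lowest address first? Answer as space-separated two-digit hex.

CD 4A 60 54 DE C2

Two's complement of -67214822585651 in 48 bits: 67214822585651 = 0x3D21AB9FB533; invert → 0xC2DE54604ACC; add 1 → 0xC2DE54604ACD.
Split into bytes (most-significant first): C2 DE 54 60 4A CD.
In little-endian order the low byte comes first in memory.
So at ascending addresses the bytes are CD 4A 60 54 DE C2.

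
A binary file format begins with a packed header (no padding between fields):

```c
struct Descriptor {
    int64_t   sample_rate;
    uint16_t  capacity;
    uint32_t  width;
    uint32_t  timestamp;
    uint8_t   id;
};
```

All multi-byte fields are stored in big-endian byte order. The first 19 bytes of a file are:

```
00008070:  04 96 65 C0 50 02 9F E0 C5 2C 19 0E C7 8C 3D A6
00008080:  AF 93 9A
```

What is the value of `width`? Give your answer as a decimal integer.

420398988

`width` follows `sample_rate` (8 B), `capacity` (2 B), so it starts at offset 8 + 2 = 10 and occupies 4 bytes.
Bytes at offsets 10..13: 19 0E C7 8C.
In big-endian order the high byte comes first in memory.
The bytes are already most-significant first: 0x190EC78C.
0x190EC78C = 420398988.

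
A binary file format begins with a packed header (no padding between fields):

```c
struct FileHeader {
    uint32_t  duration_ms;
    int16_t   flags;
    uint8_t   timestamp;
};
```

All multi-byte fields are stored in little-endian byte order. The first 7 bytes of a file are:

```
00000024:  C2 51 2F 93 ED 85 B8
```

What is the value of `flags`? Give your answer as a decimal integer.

-31251

`flags` follows `duration_ms` (4 bytes), so it starts at byte offset 4 and occupies 2 bytes.
Bytes at offsets 4..5: ED 85.
Little-endian: lowest address holds the least-significant byte.
Reassemble most-significant byte first: 85 ED → 0x85ED.
Top bit is set, so as a signed 16-bit value this is 0x85ED − 2^16 = -31251.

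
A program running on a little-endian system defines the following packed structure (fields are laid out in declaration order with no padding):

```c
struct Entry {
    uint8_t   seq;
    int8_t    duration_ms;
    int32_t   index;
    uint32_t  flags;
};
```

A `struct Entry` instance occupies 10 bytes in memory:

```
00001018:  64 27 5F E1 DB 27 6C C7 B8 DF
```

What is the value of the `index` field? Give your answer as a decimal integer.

668721503

`index` follows `seq` (1 B), `duration_ms` (1 B), so it starts at offset 1 + 1 = 2 and occupies 4 bytes.
Bytes at offsets 2..5: 5F E1 DB 27.
In little-endian order the low byte comes first in memory.
Reassemble most-significant byte first: 27 DB E1 5F → 0x27DBE15F.
0x27DBE15F = 668721503.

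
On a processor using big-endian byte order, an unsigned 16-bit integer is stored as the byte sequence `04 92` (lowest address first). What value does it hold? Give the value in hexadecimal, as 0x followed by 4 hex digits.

0x0492

Big-endian stores the most-significant byte at the lowest address.
The bytes are already most-significant first: 0x0492.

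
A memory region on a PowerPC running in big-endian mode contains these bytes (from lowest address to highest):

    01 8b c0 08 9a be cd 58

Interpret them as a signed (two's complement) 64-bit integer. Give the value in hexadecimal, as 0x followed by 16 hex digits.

Big-endian stores the most-significant byte at the lowest address.
The bytes are already most-significant first: 0x018BC0089ABECD58.

0x018BC0089ABECD58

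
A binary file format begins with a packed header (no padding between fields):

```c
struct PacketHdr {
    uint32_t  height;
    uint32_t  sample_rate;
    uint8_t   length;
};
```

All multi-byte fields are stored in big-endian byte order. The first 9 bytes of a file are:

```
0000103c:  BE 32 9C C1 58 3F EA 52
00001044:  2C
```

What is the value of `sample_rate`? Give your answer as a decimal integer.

1480583762

`sample_rate` follows `height` (4 bytes), so it starts at byte offset 4 and occupies 4 bytes.
Bytes at offsets 4..7: 58 3F EA 52.
Big-endian stores the most-significant byte at the lowest address.
The bytes are already most-significant first: 0x583FEA52.
0x583FEA52 = 1480583762.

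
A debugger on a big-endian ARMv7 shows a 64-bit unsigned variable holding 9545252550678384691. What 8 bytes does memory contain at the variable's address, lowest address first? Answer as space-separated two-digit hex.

84 77 8C 9F 36 93 90 33

9545252550678384691 in hexadecimal, padded to 64 bits, is 0x84778C9F36939033.
Split into bytes (most-significant first): 84 77 8C 9F 36 93 90 33.
Big-endian: lowest address holds the most-significant byte.
So the memory order matches the most-significant-first order: 84 77 8C 9F 36 93 90 33.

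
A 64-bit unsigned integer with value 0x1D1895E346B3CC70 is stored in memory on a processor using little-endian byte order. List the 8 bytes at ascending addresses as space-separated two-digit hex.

70 CC B3 46 E3 95 18 1D

Split into bytes (most-significant first): 1D 18 95 E3 46 B3 CC 70.
Little-endian: lowest address holds the least-significant byte.
So at ascending addresses the bytes are 70 CC B3 46 E3 95 18 1D.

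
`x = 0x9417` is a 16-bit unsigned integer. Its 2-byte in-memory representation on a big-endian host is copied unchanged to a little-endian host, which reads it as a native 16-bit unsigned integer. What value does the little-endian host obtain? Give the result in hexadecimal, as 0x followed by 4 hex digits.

Stored big-endian, the bytes at ascending addresses are 94 17.
Read back as little-endian, the first byte is least significant, giving 0x1794.

0x1794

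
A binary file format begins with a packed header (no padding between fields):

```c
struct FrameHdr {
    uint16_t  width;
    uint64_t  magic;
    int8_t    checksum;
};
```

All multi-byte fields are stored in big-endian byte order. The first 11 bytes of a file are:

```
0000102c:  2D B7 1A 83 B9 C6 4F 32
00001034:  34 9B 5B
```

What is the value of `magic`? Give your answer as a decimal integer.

1910574928318575771

`magic` follows `width` (2 bytes), so it starts at byte offset 2 and occupies 8 bytes.
Bytes at offsets 2..9: 1A 83 B9 C6 4F 32 34 9B.
Big-endian stores the most-significant byte at the lowest address.
The bytes are already most-significant first: 0x1A83B9C64F32349B.
0x1A83B9C64F32349B = 1910574928318575771.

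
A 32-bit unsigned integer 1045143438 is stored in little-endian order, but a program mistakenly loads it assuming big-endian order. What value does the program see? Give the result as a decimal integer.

2392804158

1045143438 in 32-bit hexadecimal is 0x3E4B9F8E.
Stored little-endian, the bytes at ascending addresses are 8E 9F 4B 3E.
Read back as big-endian, the last byte is least significant, giving 0x8E9F4B3E.
0x8E9F4B3E = 2392804158.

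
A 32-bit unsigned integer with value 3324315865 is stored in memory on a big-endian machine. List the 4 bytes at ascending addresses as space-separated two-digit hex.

C6 25 08 D9

3324315865 in hexadecimal, padded to 32 bits, is 0xC62508D9.
Split into bytes (most-significant first): C6 25 08 D9.
In big-endian order the high byte comes first in memory.
So the memory order matches the most-significant-first order: C6 25 08 D9.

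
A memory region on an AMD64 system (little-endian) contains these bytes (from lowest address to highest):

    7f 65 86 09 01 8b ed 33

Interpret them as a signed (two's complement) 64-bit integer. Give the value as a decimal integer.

3741799701985781119

In little-endian order the low byte comes first in memory.
Reassemble most-significant byte first: 33 ED 8B 01 09 86 65 7F → 0x33ED8B010986657F.
0x33ED8B010986657F = 3741799701985781119.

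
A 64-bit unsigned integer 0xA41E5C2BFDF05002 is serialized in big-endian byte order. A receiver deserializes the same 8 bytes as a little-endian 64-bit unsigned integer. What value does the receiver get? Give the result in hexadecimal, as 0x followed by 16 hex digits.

Stored big-endian, the bytes at ascending addresses are A4 1E 5C 2B FD F0 50 02.
Read back as little-endian, the first byte is least significant, giving 0x0250F0FD2B5C1EA4.

0x0250F0FD2B5C1EA4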